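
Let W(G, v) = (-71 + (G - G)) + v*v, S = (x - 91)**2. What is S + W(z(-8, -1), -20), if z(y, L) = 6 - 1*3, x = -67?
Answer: 25293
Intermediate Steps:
z(y, L) = 3 (z(y, L) = 6 - 3 = 3)
S = 24964 (S = (-67 - 91)**2 = (-158)**2 = 24964)
W(G, v) = -71 + v**2 (W(G, v) = (-71 + 0) + v**2 = -71 + v**2)
S + W(z(-8, -1), -20) = 24964 + (-71 + (-20)**2) = 24964 + (-71 + 400) = 24964 + 329 = 25293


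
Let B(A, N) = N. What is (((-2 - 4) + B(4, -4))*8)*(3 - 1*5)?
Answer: 160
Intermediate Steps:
(((-2 - 4) + B(4, -4))*8)*(3 - 1*5) = (((-2 - 4) - 4)*8)*(3 - 1*5) = ((-6 - 4)*8)*(3 - 5) = -10*8*(-2) = -80*(-2) = 160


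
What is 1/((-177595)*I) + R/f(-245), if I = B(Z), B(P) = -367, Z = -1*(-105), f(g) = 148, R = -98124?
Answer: -43212592994/65177365 ≈ -663.00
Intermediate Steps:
Z = 105
I = -367
1/((-177595)*I) + R/f(-245) = 1/(-177595*(-367)) - 98124/148 = -1/177595*(-1/367) - 98124*1/148 = 1/65177365 - 663 = -43212592994/65177365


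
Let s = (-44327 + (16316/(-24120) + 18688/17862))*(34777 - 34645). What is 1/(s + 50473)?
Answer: -2991885/17354854350881 ≈ -1.7239e-7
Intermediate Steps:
s = -17505863762486/2991885 (s = (-44327 + (16316*(-1/24120) + 18688*(1/17862)))*132 = (-44327 + (-4079/6030 + 9344/8931))*132 = (-44327 + 6638257/17951310)*132 = -795721080113/17951310*132 = -17505863762486/2991885 ≈ -5.8511e+6)
1/(s + 50473) = 1/(-17505863762486/2991885 + 50473) = 1/(-17354854350881/2991885) = -2991885/17354854350881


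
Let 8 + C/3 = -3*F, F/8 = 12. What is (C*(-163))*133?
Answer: 19250952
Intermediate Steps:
F = 96 (F = 8*12 = 96)
C = -888 (C = -24 + 3*(-3*96) = -24 + 3*(-288) = -24 - 864 = -888)
(C*(-163))*133 = -888*(-163)*133 = 144744*133 = 19250952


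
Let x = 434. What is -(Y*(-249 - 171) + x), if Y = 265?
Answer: 110866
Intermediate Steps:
-(Y*(-249 - 171) + x) = -(265*(-249 - 171) + 434) = -(265*(-420) + 434) = -(-111300 + 434) = -1*(-110866) = 110866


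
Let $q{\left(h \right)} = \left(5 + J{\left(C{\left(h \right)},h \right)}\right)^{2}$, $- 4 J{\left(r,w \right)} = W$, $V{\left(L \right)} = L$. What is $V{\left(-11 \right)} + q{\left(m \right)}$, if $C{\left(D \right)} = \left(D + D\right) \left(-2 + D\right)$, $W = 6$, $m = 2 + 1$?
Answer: $\frac{5}{4} \approx 1.25$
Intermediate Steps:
$m = 3$
$C{\left(D \right)} = 2 D \left(-2 + D\right)$
$J{\left(r,w \right)} = - \frac{3}{2}$ ($J{\left(r,w \right)} = \left(- \frac{1}{4}\right) 6 = - \frac{3}{2}$)
$q{\left(h \right)} = \frac{49}{4}$ ($q{\left(h \right)} = \left(5 - \frac{3}{2}\right)^{2} = \left(\frac{7}{2}\right)^{2} = \frac{49}{4}$)
$V{\left(-11 \right)} + q{\left(m \right)} = -11 + \frac{49}{4} = \frac{5}{4}$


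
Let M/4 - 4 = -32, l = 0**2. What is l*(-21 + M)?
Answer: 0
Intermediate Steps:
l = 0
M = -112 (M = 16 + 4*(-32) = 16 - 128 = -112)
l*(-21 + M) = 0*(-21 - 112) = 0*(-133) = 0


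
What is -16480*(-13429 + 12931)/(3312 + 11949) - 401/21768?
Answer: 59548242353/110733816 ≈ 537.76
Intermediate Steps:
-16480*(-13429 + 12931)/(3312 + 11949) - 401/21768 = -16480/(15261/(-498)) - 401*1/21768 = -16480/(15261*(-1/498)) - 401/21768 = -16480/(-5087/166) - 401/21768 = -16480*(-166/5087) - 401/21768 = 2735680/5087 - 401/21768 = 59548242353/110733816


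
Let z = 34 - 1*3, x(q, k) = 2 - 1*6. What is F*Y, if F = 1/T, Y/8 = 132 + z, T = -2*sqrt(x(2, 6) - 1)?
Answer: 652*I*sqrt(5)/5 ≈ 291.58*I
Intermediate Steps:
x(q, k) = -4 (x(q, k) = 2 - 6 = -4)
z = 31 (z = 34 - 3 = 31)
T = -2*I*sqrt(5) (T = -2*sqrt(-4 - 1) = -2*I*sqrt(5) ≈ -4.4721*I)
Y = 1304 (Y = 8*(132 + 31) = 8*163 = 1304)
F = I*sqrt(5)/10 (F = 1/(-2*I*sqrt(5)) = I*sqrt(5)/10 ≈ 0.22361*I)
F*Y = (I*sqrt(5)/10)*1304 = 652*I*sqrt(5)/5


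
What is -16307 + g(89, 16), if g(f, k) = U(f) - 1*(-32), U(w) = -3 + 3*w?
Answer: -16011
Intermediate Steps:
g(f, k) = 29 + 3*f (g(f, k) = (-3 + 3*f) - 1*(-32) = (-3 + 3*f) + 32 = 29 + 3*f)
-16307 + g(89, 16) = -16307 + (29 + 3*89) = -16307 + (29 + 267) = -16307 + 296 = -16011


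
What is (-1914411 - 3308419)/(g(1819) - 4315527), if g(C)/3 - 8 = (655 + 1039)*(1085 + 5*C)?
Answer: -5222830/47419257 ≈ -0.11014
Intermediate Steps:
g(C) = 5513994 + 25410*C (g(C) = 24 + 3*((655 + 1039)*(1085 + 5*C)) = 24 + 3*(1694*(1085 + 5*C)) = 24 + 3*(1837990 + 8470*C) = 24 + (5513970 + 25410*C) = 5513994 + 25410*C)
(-1914411 - 3308419)/(g(1819) - 4315527) = (-1914411 - 3308419)/((5513994 + 25410*1819) - 4315527) = -5222830/((5513994 + 46220790) - 4315527) = -5222830/(51734784 - 4315527) = -5222830/47419257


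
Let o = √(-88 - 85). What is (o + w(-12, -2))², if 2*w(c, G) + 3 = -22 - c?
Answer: (13 - 2*I*√173)²/4 ≈ -130.75 - 170.99*I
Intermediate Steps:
w(c, G) = -25/2 - c/2 (w(c, G) = -3/2 + (-22 - c)/2 = -3/2 + (-11 - c/2) = -25/2 - c/2)
o = I*√173 (o = √(-173) = I*√173 ≈ 13.153*I)
(o + w(-12, -2))² = (I*√173 + (-25/2 - ½*(-12)))² = (I*√173 + (-25/2 + 6))² = (I*√173 - 13/2)² = (-13/2 + I*√173)²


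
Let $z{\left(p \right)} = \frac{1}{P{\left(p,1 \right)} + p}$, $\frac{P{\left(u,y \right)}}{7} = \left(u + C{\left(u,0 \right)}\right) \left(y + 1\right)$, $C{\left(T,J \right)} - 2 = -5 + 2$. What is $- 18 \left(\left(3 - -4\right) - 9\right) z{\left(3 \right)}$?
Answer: $\frac{36}{31} \approx 1.1613$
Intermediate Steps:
$C{\left(T,J \right)} = -1$ ($C{\left(T,J \right)} = 2 + \left(-5 + 2\right) = 2 - 3 = -1$)
$P{\left(u,y \right)} = 7 \left(1 + y\right) \left(-1 + u\right)$ ($P{\left(u,y \right)} = 7 \left(u - 1\right) \left(y + 1\right) = 7 \left(-1 + u\right) \left(1 + y\right) = 7 \left(1 + y\right) \left(-1 + u\right)$)
$z{\left(p \right)} = \frac{1}{-14 + 15 p}$ ($z{\left(p \right)} = \frac{1}{\left(-7 - 7 + 7 p + 7 p 1\right) + p} = \frac{1}{\left(-7 - 7 + 7 p + 7 p\right) + p} = \frac{1}{\left(-14 + 14 p\right) + p} = \frac{1}{-14 + 15 p}$)
$- 18 \left(\left(3 - -4\right) - 9\right) z{\left(3 \right)} = \frac{\left(-18\right) \left(\left(3 - -4\right) - 9\right)}{-14 + 15 \cdot 3} = \frac{\left(-18\right) \left(\left(3 + 4\right) - 9\right)}{-14 + 45} = \frac{\left(-18\right) \left(7 - 9\right)}{31} = \left(-18\right) \left(-2\right) \frac{1}{31} = 36 \cdot \frac{1}{31} = \frac{36}{31}$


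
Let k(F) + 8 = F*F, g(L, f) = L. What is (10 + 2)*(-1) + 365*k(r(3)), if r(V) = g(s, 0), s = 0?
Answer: -2932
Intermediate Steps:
r(V) = 0
k(F) = -8 + F**2 (k(F) = -8 + F*F = -8 + F**2)
(10 + 2)*(-1) + 365*k(r(3)) = (10 + 2)*(-1) + 365*(-8 + 0**2) = 12*(-1) + 365*(-8 + 0) = -12 + 365*(-8) = -12 - 2920 = -2932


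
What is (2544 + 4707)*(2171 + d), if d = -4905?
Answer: -19824234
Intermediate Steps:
(2544 + 4707)*(2171 + d) = (2544 + 4707)*(2171 - 4905) = 7251*(-2734) = -19824234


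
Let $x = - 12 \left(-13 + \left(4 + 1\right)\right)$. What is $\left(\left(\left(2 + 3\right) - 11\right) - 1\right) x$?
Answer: $-672$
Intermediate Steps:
$x = 96$ ($x = - 12 \left(-13 + 5\right) = \left(-12\right) \left(-8\right) = 96$)
$\left(\left(\left(2 + 3\right) - 11\right) - 1\right) x = \left(\left(\left(2 + 3\right) - 11\right) - 1\right) 96 = \left(\left(5 - 11\right) - 1\right) 96 = \left(-6 - 1\right) 96 = \left(-7\right) 96 = -672$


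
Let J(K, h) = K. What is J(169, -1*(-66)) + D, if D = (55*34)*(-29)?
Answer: -54061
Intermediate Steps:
D = -54230 (D = 1870*(-29) = -54230)
J(169, -1*(-66)) + D = 169 - 54230 = -54061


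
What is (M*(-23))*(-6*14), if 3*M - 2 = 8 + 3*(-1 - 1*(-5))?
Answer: 14168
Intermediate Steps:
M = 22/3 (M = ⅔ + (8 + 3*(-1 - 1*(-5)))/3 = ⅔ + (8 + 3*(-1 + 5))/3 = ⅔ + (8 + 3*4)/3 = ⅔ + (8 + 12)/3 = ⅔ + (⅓)*20 = ⅔ + 20/3 = 22/3 ≈ 7.3333)
(M*(-23))*(-6*14) = ((22/3)*(-23))*(-6*14) = -506/3*(-84) = 14168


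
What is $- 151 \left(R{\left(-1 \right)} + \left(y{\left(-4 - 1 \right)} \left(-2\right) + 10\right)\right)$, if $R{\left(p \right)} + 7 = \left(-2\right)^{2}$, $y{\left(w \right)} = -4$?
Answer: $-2265$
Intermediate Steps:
$R{\left(p \right)} = -3$ ($R{\left(p \right)} = -7 + \left(-2\right)^{2} = -7 + 4 = -3$)
$- 151 \left(R{\left(-1 \right)} + \left(y{\left(-4 - 1 \right)} \left(-2\right) + 10\right)\right) = - 151 \left(-3 + \left(\left(-4\right) \left(-2\right) + 10\right)\right) = - 151 \left(-3 + \left(8 + 10\right)\right) = - 151 \left(-3 + 18\right) = \left(-151\right) 15 = -2265$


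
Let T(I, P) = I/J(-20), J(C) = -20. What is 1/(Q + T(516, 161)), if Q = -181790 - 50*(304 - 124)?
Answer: -5/954079 ≈ -5.2407e-6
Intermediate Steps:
T(I, P) = -I/20 (T(I, P) = I/(-20) = I*(-1/20) = -I/20)
Q = -190790 (Q = -181790 - 50*180 = -181790 - 9000 = -190790)
1/(Q + T(516, 161)) = 1/(-190790 - 1/20*516) = 1/(-190790 - 129/5) = 1/(-954079/5) = -5/954079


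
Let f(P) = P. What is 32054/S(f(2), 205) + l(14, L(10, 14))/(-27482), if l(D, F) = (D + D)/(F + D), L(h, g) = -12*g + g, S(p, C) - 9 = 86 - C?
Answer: -40041273/137410 ≈ -291.40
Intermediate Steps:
S(p, C) = 95 - C (S(p, C) = 9 + (86 - C) = 95 - C)
L(h, g) = -11*g
l(D, F) = 2*D/(D + F) (l(D, F) = (2*D)/(D + F) = 2*D/(D + F))
32054/S(f(2), 205) + l(14, L(10, 14))/(-27482) = 32054/(95 - 1*205) + (2*14/(14 - 11*14))/(-27482) = 32054/(95 - 205) + (2*14/(14 - 154))*(-1/27482) = 32054/(-110) + (2*14/(-140))*(-1/27482) = 32054*(-1/110) + (2*14*(-1/140))*(-1/27482) = -1457/5 - ⅕*(-1/27482) = -1457/5 + 1/137410 = -40041273/137410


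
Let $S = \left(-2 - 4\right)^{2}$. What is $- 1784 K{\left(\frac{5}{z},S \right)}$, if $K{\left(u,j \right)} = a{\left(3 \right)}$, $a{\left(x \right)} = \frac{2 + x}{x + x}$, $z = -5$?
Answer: $- \frac{4460}{3} \approx -1486.7$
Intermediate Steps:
$S = 36$ ($S = \left(-6\right)^{2} = 36$)
$a{\left(x \right)} = \frac{2 + x}{2 x}$
$K{\left(u,j \right)} = \frac{5}{6}$ ($K{\left(u,j \right)} = \frac{2 + 3}{2 \cdot 3} = \frac{1}{2} \cdot \frac{1}{3} \cdot 5 = \frac{5}{6}$)
$- 1784 K{\left(\frac{5}{z},S \right)} = \left(-1784\right) \frac{5}{6} = - \frac{4460}{3}$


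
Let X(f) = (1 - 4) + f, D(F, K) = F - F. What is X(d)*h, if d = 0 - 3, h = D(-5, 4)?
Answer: 0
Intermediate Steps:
D(F, K) = 0
h = 0
d = -3
X(f) = -3 + f
X(d)*h = (-3 - 3)*0 = -6*0 = 0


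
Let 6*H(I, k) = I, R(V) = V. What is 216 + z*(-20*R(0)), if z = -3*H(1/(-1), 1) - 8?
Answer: 216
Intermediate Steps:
H(I, k) = I/6
z = -15/2 (z = -1/(2*(-1)) - 8 = -(-1)/2 - 8 = -3*(-⅙) - 8 = ½ - 8 = -15/2 ≈ -7.5000)
216 + z*(-20*R(0)) = 216 - (-150)*0 = 216 - 15/2*0 = 216 + 0 = 216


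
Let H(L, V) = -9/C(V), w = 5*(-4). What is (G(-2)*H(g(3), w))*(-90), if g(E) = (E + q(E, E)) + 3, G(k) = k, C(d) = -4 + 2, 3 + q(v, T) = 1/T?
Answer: 810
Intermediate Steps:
q(v, T) = -3 + 1/T
C(d) = -2
w = -20
g(E) = E + 1/E (g(E) = (E + (-3 + 1/E)) + 3 = (-3 + E + 1/E) + 3 = E + 1/E)
H(L, V) = 9/2 (H(L, V) = -9/(-2) = -9*(-1/2) = 9/2)
(G(-2)*H(g(3), w))*(-90) = -2*9/2*(-90) = -9*(-90) = 810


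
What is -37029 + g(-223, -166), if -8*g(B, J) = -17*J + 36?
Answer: -149545/4 ≈ -37386.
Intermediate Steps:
g(B, J) = -9/2 + 17*J/8 (g(B, J) = -(-17*J + 36)/8 = -(36 - 17*J)/8 = -9/2 + 17*J/8)
-37029 + g(-223, -166) = -37029 + (-9/2 + (17/8)*(-166)) = -37029 + (-9/2 - 1411/4) = -37029 - 1429/4 = -149545/4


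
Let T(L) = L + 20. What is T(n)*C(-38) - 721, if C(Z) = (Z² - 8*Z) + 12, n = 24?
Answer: 76719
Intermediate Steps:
T(L) = 20 + L
C(Z) = 12 + Z² - 8*Z
T(n)*C(-38) - 721 = (20 + 24)*(12 + (-38)² - 8*(-38)) - 721 = 44*(12 + 1444 + 304) - 721 = 44*1760 - 721 = 77440 - 721 = 76719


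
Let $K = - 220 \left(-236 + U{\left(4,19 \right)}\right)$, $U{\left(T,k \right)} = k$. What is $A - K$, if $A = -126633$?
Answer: $-174373$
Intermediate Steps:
$K = 47740$ ($K = - 220 \left(-236 + 19\right) = \left(-220\right) \left(-217\right) = 47740$)
$A - K = -126633 - 47740 = -174373$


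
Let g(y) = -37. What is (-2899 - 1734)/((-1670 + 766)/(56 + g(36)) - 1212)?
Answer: 88027/23932 ≈ 3.6782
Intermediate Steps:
(-2899 - 1734)/((-1670 + 766)/(56 + g(36)) - 1212) = (-2899 - 1734)/((-1670 + 766)/(56 - 37) - 1212) = -4633/(-904/19 - 1212) = -4633/(-23932/19) = -4633*(-19/23932) = 88027/23932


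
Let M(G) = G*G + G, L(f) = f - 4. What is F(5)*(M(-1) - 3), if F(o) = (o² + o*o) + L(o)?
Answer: -153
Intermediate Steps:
L(f) = -4 + f
M(G) = G + G² (M(G) = G² + G = G + G²)
F(o) = -4 + o + 2*o² (F(o) = (o² + o*o) + (-4 + o) = (o² + o²) + (-4 + o) = 2*o² + (-4 + o) = -4 + o + 2*o²)
F(5)*(M(-1) - 3) = (-4 + 5 + 2*5²)*(-(1 - 1) - 3) = (-4 + 5 + 2*25)*(-1*0 - 3) = (-4 + 5 + 50)*(0 - 3) = 51*(-3) = -153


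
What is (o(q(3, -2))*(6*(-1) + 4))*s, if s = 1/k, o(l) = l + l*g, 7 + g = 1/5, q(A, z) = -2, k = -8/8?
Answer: 116/5 ≈ 23.200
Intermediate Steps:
k = -1 (k = -8*⅛ = -1)
g = -34/5 (g = -7 + 1/5 = -7 + ⅕ = -34/5 ≈ -6.8000)
o(l) = -29*l/5 (o(l) = l + l*(-34/5) = l - 34*l/5 = -29*l/5)
s = -1 (s = 1/(-1) = -1)
(o(q(3, -2))*(6*(-1) + 4))*s = ((-29/5*(-2))*(6*(-1) + 4))*(-1) = (58*(-6 + 4)/5)*(-1) = ((58/5)*(-2))*(-1) = -116/5*(-1) = 116/5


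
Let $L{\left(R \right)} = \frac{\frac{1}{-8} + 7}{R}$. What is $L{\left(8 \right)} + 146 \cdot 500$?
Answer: $\frac{4672055}{64} \approx 73001.0$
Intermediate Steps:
$L{\left(R \right)} = \frac{55}{8 R}$ ($L{\left(R \right)} = \frac{- \frac{1}{8} + 7}{R} = \frac{55}{8 R}$)
$L{\left(8 \right)} + 146 \cdot 500 = \frac{55}{8 \cdot 8} + 146 \cdot 500 = \frac{55}{8} \cdot \frac{1}{8} + 73000 = \frac{55}{64} + 73000 = \frac{4672055}{64}$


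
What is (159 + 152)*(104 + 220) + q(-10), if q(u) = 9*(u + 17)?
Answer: 100827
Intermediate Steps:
q(u) = 153 + 9*u (q(u) = 9*(17 + u) = 153 + 9*u)
(159 + 152)*(104 + 220) + q(-10) = (159 + 152)*(104 + 220) + (153 + 9*(-10)) = 311*324 + (153 - 90) = 100764 + 63 = 100827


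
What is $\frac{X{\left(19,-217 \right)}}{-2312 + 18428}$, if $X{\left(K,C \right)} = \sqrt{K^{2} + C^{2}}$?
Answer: $\frac{5 \sqrt{1898}}{16116} \approx 0.013516$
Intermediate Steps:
$X{\left(K,C \right)} = \sqrt{C^{2} + K^{2}}$
$\frac{X{\left(19,-217 \right)}}{-2312 + 18428} = \frac{\sqrt{\left(-217\right)^{2} + 19^{2}}}{-2312 + 18428} = \frac{\sqrt{47089 + 361}}{16116} = \sqrt{47450} \cdot \frac{1}{16116} = 5 \sqrt{1898} \cdot \frac{1}{16116} = \frac{5 \sqrt{1898}}{16116}$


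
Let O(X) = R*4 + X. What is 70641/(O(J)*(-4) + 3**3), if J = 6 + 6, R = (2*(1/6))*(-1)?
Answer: -4509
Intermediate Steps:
R = -1/3 (R = (2*(1*(1/6)))*(-1) = (2*(1/6))*(-1) = (1/3)*(-1) = -1/3 ≈ -0.33333)
J = 12
O(X) = -4/3 + X (O(X) = -1/3*4 + X = -4/3 + X)
70641/(O(J)*(-4) + 3**3) = 70641/((-4/3 + 12)*(-4) + 3**3) = 70641/((32/3)*(-4) + 27) = 70641/(-128/3 + 27) = 70641/(-47/3) = 70641*(-3/47) = -4509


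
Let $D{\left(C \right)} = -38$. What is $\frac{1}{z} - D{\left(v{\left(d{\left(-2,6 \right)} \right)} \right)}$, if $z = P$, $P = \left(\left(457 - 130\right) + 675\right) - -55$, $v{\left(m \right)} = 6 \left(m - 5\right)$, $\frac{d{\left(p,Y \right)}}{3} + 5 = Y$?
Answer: $\frac{40167}{1057} \approx 38.001$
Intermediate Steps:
$d{\left(p,Y \right)} = -15 + 3 Y$
$v{\left(m \right)} = -30 + 6 m$ ($v{\left(m \right)} = 6 \left(-5 + m\right) = -30 + 6 m$)
$P = 1057$ ($P = \left(327 + 675\right) + 55 = 1002 + 55 = 1057$)
$z = 1057$
$\frac{1}{z} - D{\left(v{\left(d{\left(-2,6 \right)} \right)} \right)} = \frac{1}{1057} - -38 = \frac{1}{1057} + 38 = \frac{40167}{1057}$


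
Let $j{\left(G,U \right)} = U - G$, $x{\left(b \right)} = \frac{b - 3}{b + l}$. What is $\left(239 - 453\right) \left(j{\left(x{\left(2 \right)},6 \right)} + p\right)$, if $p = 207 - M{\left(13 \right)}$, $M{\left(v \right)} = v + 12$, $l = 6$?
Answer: $- \frac{161035}{4} \approx -40259.0$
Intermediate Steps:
$M{\left(v \right)} = 12 + v$
$x{\left(b \right)} = \frac{-3 + b}{6 + b}$ ($x{\left(b \right)} = \frac{b - 3}{b + 6} = \frac{-3 + b}{6 + b}$)
$p = 182$ ($p = 207 - \left(12 + 13\right) = 207 - 25 = 182$)
$\left(239 - 453\right) \left(j{\left(x{\left(2 \right)},6 \right)} + p\right) = \left(239 - 453\right) \left(\left(6 - \frac{-3 + 2}{6 + 2}\right) + 182\right) = - 214 \left(\left(6 - \frac{1}{8} \left(-1\right)\right) + 182\right) = - 214 \left(\left(6 - - \frac{1}{8}\right) + 182\right) = - 214 \left(\left(6 + \frac{1}{8}\right) + 182\right) = - 214 \left(\frac{49}{8} + 182\right) = \left(-214\right) \frac{1505}{8} = - \frac{161035}{4}$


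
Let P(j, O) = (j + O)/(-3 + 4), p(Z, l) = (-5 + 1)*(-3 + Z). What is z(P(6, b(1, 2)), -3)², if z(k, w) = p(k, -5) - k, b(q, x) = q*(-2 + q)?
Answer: 169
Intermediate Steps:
p(Z, l) = 12 - 4*Z (p(Z, l) = -4*(-3 + Z) = 12 - 4*Z)
P(j, O) = O + j (P(j, O) = (O + j)/1 = (O + j)*1 = O + j)
z(k, w) = 12 - 5*k (z(k, w) = (12 - 4*k) - k = 12 - 5*k)
z(P(6, b(1, 2)), -3)² = (12 - 5*(1*(-2 + 1) + 6))² = (12 - 5*(1*(-1) + 6))² = (12 - 5*(-1 + 6))² = (12 - 5*5)² = (12 - 25)² = (-13)² = 169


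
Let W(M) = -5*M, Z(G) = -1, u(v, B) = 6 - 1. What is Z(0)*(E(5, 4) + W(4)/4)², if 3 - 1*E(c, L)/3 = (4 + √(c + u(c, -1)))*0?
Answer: -16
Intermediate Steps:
u(v, B) = 5
E(c, L) = 9 (E(c, L) = 9 - 3*(4 + √(c + 5))*0 = 9 - 3*(4 + √(5 + c))*0 = 9 - 3*0 = 9 + 0 = 9)
Z(0)*(E(5, 4) + W(4)/4)² = -(9 - 5*4/4)² = -(9 - 20*¼)² = -(9 - 5)² = -1*4² = -1*16 = -16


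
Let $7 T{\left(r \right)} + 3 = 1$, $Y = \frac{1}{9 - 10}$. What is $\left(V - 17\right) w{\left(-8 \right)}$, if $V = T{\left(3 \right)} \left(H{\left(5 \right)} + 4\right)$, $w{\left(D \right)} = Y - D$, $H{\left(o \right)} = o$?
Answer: $-137$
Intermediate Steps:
$Y = -1$ ($Y = \frac{1}{-1} = -1$)
$T{\left(r \right)} = - \frac{2}{7}$ ($T{\left(r \right)} = - \frac{3}{7} + \frac{1}{7} \cdot 1 = - \frac{3}{7} + \frac{1}{7} = - \frac{2}{7}$)
$w{\left(D \right)} = -1 - D$
$V = - \frac{18}{7}$ ($V = - \frac{2 \left(5 + 4\right)}{7} = \left(- \frac{2}{7}\right) 9 = - \frac{18}{7} \approx -2.5714$)
$\left(V - 17\right) w{\left(-8 \right)} = \left(- \frac{18}{7} - 17\right) \left(-1 - -8\right) = - \frac{137 \left(-1 + 8\right)}{7} = \left(- \frac{137}{7}\right) 7 = -137$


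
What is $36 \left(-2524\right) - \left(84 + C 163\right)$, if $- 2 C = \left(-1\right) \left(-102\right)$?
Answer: $-82635$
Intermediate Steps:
$C = -51$ ($C = - \frac{\left(-1\right) \left(-102\right)}{2} = \left(- \frac{1}{2}\right) 102 = -51$)
$36 \left(-2524\right) - \left(84 + C 163\right) = 36 \left(-2524\right) - \left(84 - 8313\right) = -90864 - \left(84 - 8313\right) = -90864 - -8229 = -90864 + 8229 = -82635$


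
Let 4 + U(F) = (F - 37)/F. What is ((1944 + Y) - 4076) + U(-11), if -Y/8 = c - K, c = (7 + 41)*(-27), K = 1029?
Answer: 181152/11 ≈ 16468.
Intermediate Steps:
c = -1296 (c = 48*(-27) = -1296)
Y = 18600 (Y = -8*(-1296 - 1*1029) = -8*(-1296 - 1029) = -8*(-2325) = 18600)
U(F) = -4 + (-37 + F)/F (U(F) = -4 + (F - 37)/F = -4 + (-37 + F)/F)
((1944 + Y) - 4076) + U(-11) = ((1944 + 18600) - 4076) + (-3 - 37/(-11)) = (20544 - 4076) + (-3 - 37*(-1/11)) = 16468 + (-3 + 37/11) = 16468 + 4/11 = 181152/11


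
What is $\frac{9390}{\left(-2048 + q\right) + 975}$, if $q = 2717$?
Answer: $\frac{1565}{274} \approx 5.7117$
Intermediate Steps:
$\frac{9390}{\left(-2048 + q\right) + 975} = \frac{9390}{\left(-2048 + 2717\right) + 975} = \frac{9390}{669 + 975} = \frac{9390}{1644} = 9390 \cdot \frac{1}{1644} = \frac{1565}{274}$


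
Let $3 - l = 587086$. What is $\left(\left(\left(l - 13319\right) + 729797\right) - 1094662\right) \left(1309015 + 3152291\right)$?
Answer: $-4306351458702$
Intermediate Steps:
$l = -587083$ ($l = 3 - 587086 = -587083$)
$\left(\left(\left(l - 13319\right) + 729797\right) - 1094662\right) \left(1309015 + 3152291\right) = \left(\left(\left(-587083 - 13319\right) + 729797\right) - 1094662\right) \left(1309015 + 3152291\right) = \left(\left(-600402 + 729797\right) - 1094662\right) 4461306 = \left(129395 - 1094662\right) 4461306 = \left(-965267\right) 4461306 = -4306351458702$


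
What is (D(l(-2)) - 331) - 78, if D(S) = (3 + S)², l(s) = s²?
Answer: -360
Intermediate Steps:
(D(l(-2)) - 331) - 78 = ((3 + (-2)²)² - 331) - 78 = ((3 + 4)² - 331) - 78 = (7² - 331) - 78 = (49 - 331) - 78 = -282 - 78 = -360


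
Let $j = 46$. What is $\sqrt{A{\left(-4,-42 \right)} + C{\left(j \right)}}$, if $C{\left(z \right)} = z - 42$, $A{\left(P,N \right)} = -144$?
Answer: $2 i \sqrt{35} \approx 11.832 i$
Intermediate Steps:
$C{\left(z \right)} = -42 + z$ ($C{\left(z \right)} = z - 42 = -42 + z$)
$\sqrt{A{\left(-4,-42 \right)} + C{\left(j \right)}} = \sqrt{-144 + \left(-42 + 46\right)} = \sqrt{-144 + 4} = \sqrt{-140} = 2 i \sqrt{35}$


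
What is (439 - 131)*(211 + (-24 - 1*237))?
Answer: -15400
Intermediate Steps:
(439 - 131)*(211 + (-24 - 1*237)) = 308*(211 + (-24 - 237)) = 308*(211 - 261) = 308*(-50) = -15400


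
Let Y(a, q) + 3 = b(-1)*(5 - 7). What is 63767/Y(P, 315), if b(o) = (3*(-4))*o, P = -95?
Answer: -63767/27 ≈ -2361.7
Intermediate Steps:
b(o) = -12*o
Y(a, q) = -27 (Y(a, q) = -3 + (-12*(-1))*(5 - 7) = -3 + 12*(-2) = -3 - 24 = -27)
63767/Y(P, 315) = 63767/(-27) = 63767*(-1/27) = -63767/27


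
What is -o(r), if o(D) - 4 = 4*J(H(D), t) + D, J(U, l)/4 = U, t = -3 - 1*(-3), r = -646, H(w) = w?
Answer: 10978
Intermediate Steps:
t = 0 (t = -3 + 3 = 0)
J(U, l) = 4*U
o(D) = 4 + 17*D (o(D) = 4 + (4*(4*D) + D) = 4 + (16*D + D) = 4 + 17*D)
-o(r) = -(4 + 17*(-646)) = -(4 - 10982) = -1*(-10978) = 10978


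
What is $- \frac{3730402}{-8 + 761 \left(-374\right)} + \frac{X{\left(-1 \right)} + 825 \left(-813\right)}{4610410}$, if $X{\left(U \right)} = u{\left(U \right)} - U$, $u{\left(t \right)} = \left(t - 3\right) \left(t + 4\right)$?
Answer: $\frac{327072624289}{25235079135} \approx 12.961$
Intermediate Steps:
$u{\left(t \right)} = \left(-3 + t\right) \left(4 + t\right)$
$X{\left(U \right)} = -12 + U^{2}$ ($X{\left(U \right)} = \left(-12 + U + U^{2}\right) - U = -12 + U^{2}$)
$- \frac{3730402}{-8 + 761 \left(-374\right)} + \frac{X{\left(-1 \right)} + 825 \left(-813\right)}{4610410} = - \frac{3730402}{-8 + 761 \left(-374\right)} + \frac{\left(-12 + \left(-1\right)^{2}\right) + 825 \left(-813\right)}{4610410} = - \frac{3730402}{-8 - 284614} + \left(\left(-12 + 1\right) - 670725\right) \frac{1}{4610410} = - \frac{3730402}{-284622} + \left(-11 - 670725\right) \frac{1}{4610410} = \left(-3730402\right) \left(- \frac{1}{284622}\right) - \frac{335368}{2305205} = \frac{143477}{10947} - \frac{335368}{2305205} = \frac{327072624289}{25235079135}$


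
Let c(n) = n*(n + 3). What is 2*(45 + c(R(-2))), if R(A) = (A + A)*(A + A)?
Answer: 698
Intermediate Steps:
R(A) = 4*A² (R(A) = (2*A)*(2*A) = 4*A²)
c(n) = n*(3 + n)
2*(45 + c(R(-2))) = 2*(45 + (4*(-2)²)*(3 + 4*(-2)²)) = 2*(45 + (4*4)*(3 + 4*4)) = 2*(45 + 16*(3 + 16)) = 2*(45 + 16*19) = 2*(45 + 304) = 2*349 = 698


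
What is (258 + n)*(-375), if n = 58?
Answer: -118500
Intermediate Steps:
(258 + n)*(-375) = (258 + 58)*(-375) = 316*(-375) = -118500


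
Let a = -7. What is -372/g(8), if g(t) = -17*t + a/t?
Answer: 992/365 ≈ 2.7178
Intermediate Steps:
g(t) = -17*t - 7/t
-372/g(8) = -372/(-17*8 - 7/8) = -372/(-136 - 7*1/8) = -372/(-136 - 7/8) = -372/(-1095/8) = -372*(-8/1095) = 992/365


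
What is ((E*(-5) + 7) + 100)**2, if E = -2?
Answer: 13689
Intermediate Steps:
((E*(-5) + 7) + 100)**2 = ((-2*(-5) + 7) + 100)**2 = ((10 + 7) + 100)**2 = (17 + 100)**2 = 117**2 = 13689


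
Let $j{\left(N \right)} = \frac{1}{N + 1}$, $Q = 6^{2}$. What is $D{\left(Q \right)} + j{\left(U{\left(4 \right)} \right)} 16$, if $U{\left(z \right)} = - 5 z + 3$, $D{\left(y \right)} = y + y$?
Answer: $71$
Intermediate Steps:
$Q = 36$
$D{\left(y \right)} = 2 y$
$U{\left(z \right)} = 3 - 5 z$
$j{\left(N \right)} = \frac{1}{1 + N}$
$D{\left(Q \right)} + j{\left(U{\left(4 \right)} \right)} 16 = 2 \cdot 36 + \frac{1}{1 + \left(3 - 20\right)} 16 = 72 + \frac{1}{1 + \left(3 - 20\right)} 16 = 72 + \frac{1}{1 - 17} \cdot 16 = 72 + \frac{1}{-16} \cdot 16 = 72 - 1 = 71$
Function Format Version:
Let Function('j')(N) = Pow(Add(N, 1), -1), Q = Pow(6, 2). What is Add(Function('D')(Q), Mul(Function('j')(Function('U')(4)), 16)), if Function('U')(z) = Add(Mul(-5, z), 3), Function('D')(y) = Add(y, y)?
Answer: 71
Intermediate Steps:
Q = 36
Function('D')(y) = Mul(2, y)
Function('U')(z) = Add(3, Mul(-5, z))
Function('j')(N) = Pow(Add(1, N), -1)
Add(Function('D')(Q), Mul(Function('j')(Function('U')(4)), 16)) = Add(Mul(2, 36), Mul(Pow(Add(1, Add(3, Mul(-5, 4))), -1), 16)) = Add(72, Mul(Pow(Add(1, Add(3, -20)), -1), 16)) = Add(72, Mul(Pow(Add(1, -17), -1), 16)) = Add(72, Mul(Pow(-16, -1), 16)) = Add(72, Mul(Rational(-1, 16), 16)) = Add(72, -1) = 71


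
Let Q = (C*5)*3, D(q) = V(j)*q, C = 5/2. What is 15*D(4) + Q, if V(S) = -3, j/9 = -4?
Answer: -285/2 ≈ -142.50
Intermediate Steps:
C = 5/2 (C = 5*(½) = 5/2 ≈ 2.5000)
j = -36 (j = 9*(-4) = -36)
D(q) = -3*q
Q = 75/2 (Q = ((5/2)*5)*3 = (25/2)*3 = 75/2 ≈ 37.500)
15*D(4) + Q = 15*(-3*4) + 75/2 = 15*(-12) + 75/2 = -180 + 75/2 = -285/2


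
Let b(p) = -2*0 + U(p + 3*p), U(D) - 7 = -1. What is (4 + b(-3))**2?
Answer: 100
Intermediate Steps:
U(D) = 6 (U(D) = 7 - 1 = 6)
b(p) = 6 (b(p) = -2*0 + 6 = 0 + 6 = 6)
(4 + b(-3))**2 = (4 + 6)**2 = 10**2 = 100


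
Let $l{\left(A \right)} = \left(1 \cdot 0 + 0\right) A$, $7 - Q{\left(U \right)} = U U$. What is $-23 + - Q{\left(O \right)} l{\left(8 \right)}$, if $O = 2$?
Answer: $-23$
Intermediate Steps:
$Q{\left(U \right)} = 7 - U^{2}$ ($Q{\left(U \right)} = 7 - U U = 7 - U^{2}$)
$l{\left(A \right)} = 0$ ($l{\left(A \right)} = \left(0 + 0\right) A = 0 A = 0$)
$-23 + - Q{\left(O \right)} l{\left(8 \right)} = -23 + - (7 - 2^{2}) 0 = -23 + - (7 - 4) 0 = -23 + \left(-1\right) 3 \cdot 0 = -23 - 0 = -23 + 0 = -23$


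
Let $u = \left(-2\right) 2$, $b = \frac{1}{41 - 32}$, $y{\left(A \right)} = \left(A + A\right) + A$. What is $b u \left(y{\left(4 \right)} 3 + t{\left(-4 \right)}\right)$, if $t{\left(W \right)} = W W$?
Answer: $- \frac{208}{9} \approx -23.111$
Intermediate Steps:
$y{\left(A \right)} = 3 A$ ($y{\left(A \right)} = 2 A + A = 3 A$)
$t{\left(W \right)} = W^{2}$
$b = \frac{1}{9} \approx 0.11111$
$u = -4$
$b u \left(y{\left(4 \right)} 3 + t{\left(-4 \right)}\right) = \frac{1}{9} \left(-4\right) \left(3 \cdot 4 \cdot 3 + \left(-4\right)^{2}\right) = - \frac{4 \left(12 \cdot 3 + 16\right)}{9} = - \frac{4 \left(36 + 16\right)}{9} = \left(- \frac{4}{9}\right) 52 = - \frac{208}{9}$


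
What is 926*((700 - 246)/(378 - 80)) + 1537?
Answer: 439215/149 ≈ 2947.8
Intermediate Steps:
926*((700 - 246)/(378 - 80)) + 1537 = 926*(454/298) + 1537 = 926*(454*(1/298)) + 1537 = 926*(227/149) + 1537 = 210202/149 + 1537 = 439215/149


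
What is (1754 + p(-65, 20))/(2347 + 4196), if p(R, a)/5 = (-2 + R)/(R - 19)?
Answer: 147671/549612 ≈ 0.26868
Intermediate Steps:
p(R, a) = 5*(-2 + R)/(-19 + R) (p(R, a) = 5*((-2 + R)/(R - 19)) = 5*((-2 + R)/(-19 + R)) = 5*(-2 + R)/(-19 + R))
(1754 + p(-65, 20))/(2347 + 4196) = (1754 + 5*(-2 - 65)/(-19 - 65))/(2347 + 4196) = (1754 + 5*(-67)/(-84))/6543 = (1754 + 5*(-1/84)*(-67))*(1/6543) = (1754 + 335/84)*(1/6543) = (147671/84)*(1/6543) = 147671/549612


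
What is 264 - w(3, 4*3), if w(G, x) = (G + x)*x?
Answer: 84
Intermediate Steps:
w(G, x) = x*(G + x)
264 - w(3, 4*3) = 264 - 4*3*(3 + 4*3) = 264 - 12*(3 + 12) = 264 - 12*15 = 264 - 1*180 = 264 - 180 = 84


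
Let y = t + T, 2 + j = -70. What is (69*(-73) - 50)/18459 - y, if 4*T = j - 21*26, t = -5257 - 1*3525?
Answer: 329907533/36918 ≈ 8936.2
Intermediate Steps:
j = -72 (j = -2 - 70 = -72)
t = -8782 (t = -5257 - 3525 = -8782)
T = -309/2 (T = (-72 - 21*26)/4 = (-72 - 546)/4 = (¼)*(-618) = -309/2 ≈ -154.50)
y = -17873/2 (y = -8782 - 309/2 = -17873/2 ≈ -8936.5)
(69*(-73) - 50)/18459 - y = (69*(-73) - 50)/18459 - 1*(-17873/2) = (-5037 - 50)*(1/18459) + 17873/2 = -5087*1/18459 + 17873/2 = -5087/18459 + 17873/2 = 329907533/36918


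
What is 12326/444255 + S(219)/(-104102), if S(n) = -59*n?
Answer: 7023380107/46247834010 ≈ 0.15186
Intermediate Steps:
12326/444255 + S(219)/(-104102) = 12326/444255 - 59*219/(-104102) = 12326*(1/444255) - 12921*(-1/104102) = 12326/444255 + 12921/104102 = 7023380107/46247834010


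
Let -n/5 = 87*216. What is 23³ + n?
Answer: -81793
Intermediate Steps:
n = -93960 (n = -435*216 = -5*18792 = -93960)
23³ + n = 23³ - 93960 = 12167 - 93960 = -81793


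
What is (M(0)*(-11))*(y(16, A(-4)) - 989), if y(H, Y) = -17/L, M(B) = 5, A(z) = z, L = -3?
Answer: 162250/3 ≈ 54083.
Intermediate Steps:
y(H, Y) = 17/3 (y(H, Y) = -17/(-3) = -17*(-⅓) = 17/3)
(M(0)*(-11))*(y(16, A(-4)) - 989) = (5*(-11))*(17/3 - 989) = -55*(-2950/3) = 162250/3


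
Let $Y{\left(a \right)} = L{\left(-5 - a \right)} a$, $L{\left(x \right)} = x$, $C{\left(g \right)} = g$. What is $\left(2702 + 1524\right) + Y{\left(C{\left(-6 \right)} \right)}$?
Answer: $4220$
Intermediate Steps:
$Y{\left(a \right)} = a \left(-5 - a\right)$ ($Y{\left(a \right)} = \left(-5 - a\right) a = a \left(-5 - a\right)$)
$\left(2702 + 1524\right) + Y{\left(C{\left(-6 \right)} \right)} = \left(2702 + 1524\right) - - 6 \left(5 - 6\right) = 4226 - \left(-6\right) \left(-1\right) = 4226 - 6 = 4220$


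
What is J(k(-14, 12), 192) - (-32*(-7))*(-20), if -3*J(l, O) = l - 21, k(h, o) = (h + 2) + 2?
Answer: 13471/3 ≈ 4490.3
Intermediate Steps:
k(h, o) = 4 + h (k(h, o) = (2 + h) + 2 = 4 + h)
J(l, O) = 7 - l/3 (J(l, O) = -(l - 21)/3 = -(-21 + l)/3 = 7 - l/3)
J(k(-14, 12), 192) - (-32*(-7))*(-20) = (7 - (4 - 14)/3) - (-32*(-7))*(-20) = (7 - ⅓*(-10)) - 224*(-20) = (7 + 10/3) - 1*(-4480) = 31/3 + 4480 = 13471/3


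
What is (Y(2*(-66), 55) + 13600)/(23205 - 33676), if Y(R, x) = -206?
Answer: -362/283 ≈ -1.2792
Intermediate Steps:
(Y(2*(-66), 55) + 13600)/(23205 - 33676) = (-206 + 13600)/(23205 - 33676) = 13394/(-10471) = 13394*(-1/10471) = -362/283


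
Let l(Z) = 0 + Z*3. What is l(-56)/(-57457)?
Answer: 168/57457 ≈ 0.0029239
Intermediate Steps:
l(Z) = 3*Z (l(Z) = 0 + 3*Z = 3*Z)
l(-56)/(-57457) = (3*(-56))/(-57457) = -168*(-1/57457) = 168/57457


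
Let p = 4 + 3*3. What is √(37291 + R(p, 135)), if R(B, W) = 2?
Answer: √37293 ≈ 193.11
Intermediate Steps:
p = 13 (p = 4 + 9 = 13)
√(37291 + R(p, 135)) = √(37291 + 2) = √37293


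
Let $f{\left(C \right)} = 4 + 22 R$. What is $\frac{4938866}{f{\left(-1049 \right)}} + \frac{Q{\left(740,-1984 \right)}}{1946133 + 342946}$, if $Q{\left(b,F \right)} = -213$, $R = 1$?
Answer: $\frac{434825170726}{2289079} \approx 1.8996 \cdot 10^{5}$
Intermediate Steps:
$f{\left(C \right)} = 26$ ($f{\left(C \right)} = 4 + 22 \cdot 1 = 4 + 22 = 26$)
$\frac{4938866}{f{\left(-1049 \right)}} + \frac{Q{\left(740,-1984 \right)}}{1946133 + 342946} = \frac{4938866}{26} - \frac{213}{1946133 + 342946} = 4938866 \cdot \frac{1}{26} - \frac{213}{2289079} = \frac{2469433}{13} - \frac{213}{2289079} = \frac{434825170726}{2289079}$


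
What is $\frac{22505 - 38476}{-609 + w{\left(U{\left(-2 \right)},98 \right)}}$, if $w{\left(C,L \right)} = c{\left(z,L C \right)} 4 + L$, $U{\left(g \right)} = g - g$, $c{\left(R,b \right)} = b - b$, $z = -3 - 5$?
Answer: $\frac{15971}{511} \approx 31.254$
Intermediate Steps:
$z = -8$
$c{\left(R,b \right)} = 0$
$U{\left(g \right)} = 0$
$w{\left(C,L \right)} = L$ ($w{\left(C,L \right)} = 0 \cdot 4 + L = 0 + L = L$)
$\frac{22505 - 38476}{-609 + w{\left(U{\left(-2 \right)},98 \right)}} = \frac{22505 - 38476}{-609 + 98} = - \frac{15971}{-511} = \left(-15971\right) \left(- \frac{1}{511}\right) = \frac{15971}{511}$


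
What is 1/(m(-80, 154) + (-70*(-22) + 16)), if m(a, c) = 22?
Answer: 1/1578 ≈ 0.00063371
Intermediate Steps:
1/(m(-80, 154) + (-70*(-22) + 16)) = 1/(22 + (-70*(-22) + 16)) = 1/(22 + (1540 + 16)) = 1/(22 + 1556) = 1/1578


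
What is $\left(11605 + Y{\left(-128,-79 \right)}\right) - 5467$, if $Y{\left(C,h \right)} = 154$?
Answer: $6292$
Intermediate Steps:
$\left(11605 + Y{\left(-128,-79 \right)}\right) - 5467 = \left(11605 + 154\right) - 5467 = 11759 + \left(-5758 + 291\right) = 11759 - 5467 = 6292$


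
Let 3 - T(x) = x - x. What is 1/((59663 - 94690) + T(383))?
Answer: -1/35024 ≈ -2.8552e-5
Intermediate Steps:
T(x) = 3 (T(x) = 3 - (x - x) = 3 - 1*0 = 3 + 0 = 3)
1/((59663 - 94690) + T(383)) = 1/((59663 - 94690) + 3) = 1/(-35027 + 3) = 1/(-35024) = -1/35024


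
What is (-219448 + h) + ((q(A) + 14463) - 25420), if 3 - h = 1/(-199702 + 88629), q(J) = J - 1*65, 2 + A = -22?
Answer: -25601326842/111073 ≈ -2.3049e+5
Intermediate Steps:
A = -24 (A = -2 - 22 = -24)
q(J) = -65 + J (q(J) = J - 65 = -65 + J)
h = 333220/111073 (h = 3 - 1/(-199702 + 88629) = 3 - 1/(-111073) = 3 - 1*(-1/111073) = 3 + 1/111073 = 333220/111073 ≈ 3.0000)
(-219448 + h) + ((q(A) + 14463) - 25420) = (-219448 + 333220/111073) + (((-65 - 24) + 14463) - 25420) = -24374414484/111073 + ((-89 + 14463) - 25420) = -24374414484/111073 + (14374 - 25420) = -24374414484/111073 - 11046 = -25601326842/111073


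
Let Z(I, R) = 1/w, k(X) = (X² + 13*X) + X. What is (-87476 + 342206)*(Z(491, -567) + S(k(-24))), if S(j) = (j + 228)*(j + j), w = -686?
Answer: 2803904794605/49 ≈ 5.7223e+10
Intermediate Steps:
k(X) = X² + 14*X
Z(I, R) = -1/686 (Z(I, R) = 1/(-686) = -1/686)
S(j) = 2*j*(228 + j) (S(j) = (228 + j)*(2*j) = 2*j*(228 + j))
(-87476 + 342206)*(Z(491, -567) + S(k(-24))) = (-87476 + 342206)*(-1/686 + 2*(-24*(14 - 24))*(228 - 24*(14 - 24))) = 254730*(-1/686 + 2*(-24*(-10))*(228 - 24*(-10))) = 254730*(-1/686 + 2*240*(228 + 240)) = 254730*(-1/686 + 2*240*468) = 254730*(-1/686 + 224640) = 254730*(154103039/686) = 2803904794605/49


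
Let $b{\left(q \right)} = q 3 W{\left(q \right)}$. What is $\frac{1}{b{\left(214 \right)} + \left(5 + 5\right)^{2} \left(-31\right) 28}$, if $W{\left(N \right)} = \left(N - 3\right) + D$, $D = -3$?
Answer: $\frac{1}{46736} \approx 2.1397 \cdot 10^{-5}$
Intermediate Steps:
$W{\left(N \right)} = -6 + N$ ($W{\left(N \right)} = \left(N - 3\right) - 3 = \left(-3 + N\right) - 3 = -6 + N$)
$b{\left(q \right)} = 3 q \left(-6 + q\right)$ ($b{\left(q \right)} = q 3 \left(-6 + q\right) = 3 q \left(-6 + q\right)$)
$\frac{1}{b{\left(214 \right)} + \left(5 + 5\right)^{2} \left(-31\right) 28} = \frac{1}{3 \cdot 214 \left(-6 + 214\right) + \left(5 + 5\right)^{2} \left(-31\right) 28} = \frac{1}{3 \cdot 214 \cdot 208 + 10^{2} \left(-31\right) 28} = \frac{1}{133536 + 100 \left(-31\right) 28} = \frac{1}{133536 - 86800} = \frac{1}{46736}$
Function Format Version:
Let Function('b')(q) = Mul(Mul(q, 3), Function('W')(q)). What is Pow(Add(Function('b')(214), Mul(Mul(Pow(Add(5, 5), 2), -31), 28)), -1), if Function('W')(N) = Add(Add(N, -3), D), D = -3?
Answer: Rational(1, 46736) ≈ 2.1397e-5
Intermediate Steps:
Function('W')(N) = Add(-6, N) (Function('W')(N) = Add(Add(N, -3), -3) = Add(Add(-3, N), -3) = Add(-6, N))
Function('b')(q) = Mul(3, q, Add(-6, q)) (Function('b')(q) = Mul(Mul(q, 3), Add(-6, q)) = Mul(Mul(3, q), Add(-6, q)) = Mul(3, q, Add(-6, q)))
Pow(Add(Function('b')(214), Mul(Mul(Pow(Add(5, 5), 2), -31), 28)), -1) = Pow(Add(Mul(3, 214, Add(-6, 214)), Mul(Mul(Pow(Add(5, 5), 2), -31), 28)), -1) = Pow(Add(Mul(3, 214, 208), Mul(Mul(Pow(10, 2), -31), 28)), -1) = Pow(Add(133536, Mul(Mul(100, -31), 28)), -1) = Pow(Add(133536, Mul(-3100, 28)), -1) = Pow(Add(133536, -86800), -1) = Pow(46736, -1) = Rational(1, 46736)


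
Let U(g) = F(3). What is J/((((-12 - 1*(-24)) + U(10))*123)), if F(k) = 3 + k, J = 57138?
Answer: 9523/369 ≈ 25.808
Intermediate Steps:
U(g) = 6 (U(g) = 3 + 3 = 6)
J/((((-12 - 1*(-24)) + U(10))*123)) = 57138/((((-12 - 1*(-24)) + 6)*123)) = 57138/((((-12 + 24) + 6)*123)) = 57138/(((12 + 6)*123)) = 57138/((18*123)) = 57138/2214 = 57138*(1/2214) = 9523/369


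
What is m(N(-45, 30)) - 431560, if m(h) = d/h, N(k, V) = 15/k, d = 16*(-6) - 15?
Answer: -431227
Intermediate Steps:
d = -111 (d = -96 - 15 = -111)
m(h) = -111/h
m(N(-45, 30)) - 431560 = -111/(15/(-45)) - 431560 = -111/(15*(-1/45)) - 431560 = -111/(-⅓) - 431560 = -111*(-3) - 431560 = 333 - 431560 = -431227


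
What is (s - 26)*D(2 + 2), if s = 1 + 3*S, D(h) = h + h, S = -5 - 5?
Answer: -440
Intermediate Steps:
S = -10
D(h) = 2*h
s = -29 (s = 1 + 3*(-10) = 1 - 30 = -29)
(s - 26)*D(2 + 2) = (-29 - 26)*(2*(2 + 2)) = -110*4 = -55*8 = -440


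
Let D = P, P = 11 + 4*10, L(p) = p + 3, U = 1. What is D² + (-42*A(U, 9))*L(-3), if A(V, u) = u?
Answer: 2601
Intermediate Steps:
L(p) = 3 + p
P = 51 (P = 11 + 40 = 51)
D = 51
D² + (-42*A(U, 9))*L(-3) = 51² + (-42*9)*(3 - 3) = 2601 - 378*0 = 2601 + 0 = 2601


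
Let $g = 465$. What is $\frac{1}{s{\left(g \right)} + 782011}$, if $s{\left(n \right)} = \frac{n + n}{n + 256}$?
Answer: $\frac{721}{563830861} \approx 1.2788 \cdot 10^{-6}$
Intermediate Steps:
$s{\left(n \right)} = \frac{2 n}{256 + n}$
$\frac{1}{s{\left(g \right)} + 782011} = \frac{1}{2 \cdot 465 \frac{1}{256 + 465} + 782011} = \frac{1}{2 \cdot 465 \cdot \frac{1}{721} + 782011} = \frac{1}{\frac{930}{721} + 782011} = \frac{1}{\frac{563830861}{721}} = \frac{721}{563830861}$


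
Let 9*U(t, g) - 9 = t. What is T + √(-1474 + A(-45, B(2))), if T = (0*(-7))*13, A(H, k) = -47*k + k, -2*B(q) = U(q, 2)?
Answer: 13*I*√77/3 ≈ 38.025*I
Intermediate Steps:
U(t, g) = 1 + t/9
B(q) = -½ - q/18 (B(q) = -(1 + q/9)/2 = -½ - q/18)
A(H, k) = -46*k
T = 0 (T = 0*13 = 0)
T + √(-1474 + A(-45, B(2))) = 0 + √(-1474 - 46*(-½ - 1/18*2)) = 0 + √(-1474 - 46*(-½ - ⅑)) = 0 + √(-1474 - 46*(-11/18)) = 0 + √(-1474 + 253/9) = 0 + √(-13013/9) = 0 + 13*I*√77/3 = 13*I*√77/3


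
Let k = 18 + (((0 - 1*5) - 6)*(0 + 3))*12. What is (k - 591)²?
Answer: 938961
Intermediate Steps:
k = -378 (k = 18 + (((0 - 5) - 6)*3)*12 = 18 + ((-5 - 6)*3)*12 = 18 - 11*3*12 = 18 - 33*12 = 18 - 396 = -378)
(k - 591)² = (-378 - 591)² = (-969)² = 938961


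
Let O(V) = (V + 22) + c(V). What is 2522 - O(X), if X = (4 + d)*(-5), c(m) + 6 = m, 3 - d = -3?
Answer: 2606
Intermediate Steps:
d = 6 (d = 3 - 1*(-3) = 3 + 3 = 6)
c(m) = -6 + m
X = -50 (X = (4 + 6)*(-5) = 10*(-5) = -50)
O(V) = 16 + 2*V (O(V) = (V + 22) + (-6 + V) = (22 + V) + (-6 + V) = 16 + 2*V)
2522 - O(X) = 2522 - (16 + 2*(-50)) = 2522 - (16 - 100) = 2522 - 1*(-84) = 2522 + 84 = 2606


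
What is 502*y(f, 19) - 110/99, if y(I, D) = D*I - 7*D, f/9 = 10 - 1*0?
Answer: 7124876/9 ≈ 7.9165e+5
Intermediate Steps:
f = 90 (f = 9*(10 - 1*0) = 9*(10 + 0) = 9*10 = 90)
y(I, D) = -7*D + D*I
502*y(f, 19) - 110/99 = 502*(19*(-7 + 90)) - 110/99 = 502*(19*83) - 110*1/99 = 502*1577 - 10/9 = 791654 - 10/9 = 7124876/9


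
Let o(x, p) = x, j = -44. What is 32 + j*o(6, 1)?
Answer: -232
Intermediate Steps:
32 + j*o(6, 1) = 32 - 44*6 = 32 - 264 = -232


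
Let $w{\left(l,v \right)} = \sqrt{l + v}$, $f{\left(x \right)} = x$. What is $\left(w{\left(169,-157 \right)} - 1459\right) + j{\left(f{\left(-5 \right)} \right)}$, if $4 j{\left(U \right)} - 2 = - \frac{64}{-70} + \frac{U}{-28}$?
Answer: $- \frac{816607}{560} + 2 \sqrt{3} \approx -1454.8$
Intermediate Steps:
$j{\left(U \right)} = \frac{51}{70} - \frac{U}{112}$ ($j{\left(U \right)} = \frac{1}{2} + \frac{- \frac{64}{-70} + \frac{U}{-28}}{4} = \frac{1}{2} + \frac{\left(-64\right) \left(- \frac{1}{70}\right) + U \left(- \frac{1}{28}\right)}{4} = \frac{1}{2} + \frac{\frac{32}{35} - \frac{U}{28}}{4} = \frac{1}{2} - \left(- \frac{8}{35} + \frac{U}{112}\right) = \frac{51}{70} - \frac{U}{112}$)
$\left(w{\left(169,-157 \right)} - 1459\right) + j{\left(f{\left(-5 \right)} \right)} = \left(\sqrt{169 - 157} - 1459\right) + \left(\frac{51}{70} - - \frac{5}{112}\right) = \left(\sqrt{12} - 1459\right) + \left(\frac{51}{70} + \frac{5}{112}\right) = \left(2 \sqrt{3} - 1459\right) + \frac{433}{560} = \left(-1459 + 2 \sqrt{3}\right) + \frac{433}{560} = - \frac{816607}{560} + 2 \sqrt{3}$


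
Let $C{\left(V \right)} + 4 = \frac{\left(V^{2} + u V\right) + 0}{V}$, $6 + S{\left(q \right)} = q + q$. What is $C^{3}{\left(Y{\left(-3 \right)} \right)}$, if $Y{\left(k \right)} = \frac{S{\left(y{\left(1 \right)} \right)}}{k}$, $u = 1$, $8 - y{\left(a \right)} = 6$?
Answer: $- \frac{343}{27} \approx -12.704$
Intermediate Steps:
$y{\left(a \right)} = 2$ ($y{\left(a \right)} = 8 - 6 = 2$)
$S{\left(q \right)} = -6 + 2 q$ ($S{\left(q \right)} = -6 + \left(q + q\right) = -6 + 2 q$)
$Y{\left(k \right)} = - \frac{2}{k}$ ($Y{\left(k \right)} = \frac{-6 + 2 \cdot 2}{k} = \frac{-6 + 4}{k} = - \frac{2}{k}$)
$C{\left(V \right)} = -4 + \frac{V + V^{2}}{V}$ ($C{\left(V \right)} = -4 + \frac{\left(V^{2} + 1 V\right) + 0}{V} = -4 + \frac{\left(V^{2} + V\right) + 0}{V} = -4 + \frac{\left(V + V^{2}\right) + 0}{V} = -4 + \frac{V + V^{2}}{V}$)
$C^{3}{\left(Y{\left(-3 \right)} \right)} = \left(-3 - \frac{2}{-3}\right)^{3} = \left(-3 - - \frac{2}{3}\right)^{3} = \left(-3 + \frac{2}{3}\right)^{3} = \left(- \frac{7}{3}\right)^{3} = - \frac{343}{27}$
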